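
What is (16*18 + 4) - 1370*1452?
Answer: -1988948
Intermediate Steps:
(16*18 + 4) - 1370*1452 = (288 + 4) - 1989240 = 292 - 1989240 = -1988948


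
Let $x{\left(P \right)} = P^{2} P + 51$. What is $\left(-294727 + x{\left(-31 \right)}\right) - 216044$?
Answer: $-540511$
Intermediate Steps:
$x{\left(P \right)} = 51 + P^{3}$ ($x{\left(P \right)} = P^{3} + 51 = 51 + P^{3}$)
$\left(-294727 + x{\left(-31 \right)}\right) - 216044 = \left(-294727 + \left(51 + \left(-31\right)^{3}\right)\right) - 216044 = \left(-294727 + \left(51 - 29791\right)\right) - 216044 = \left(-294727 - 29740\right) - 216044 = -324467 - 216044 = -540511$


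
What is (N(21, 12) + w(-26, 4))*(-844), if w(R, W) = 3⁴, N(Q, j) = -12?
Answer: -58236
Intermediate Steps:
w(R, W) = 81
(N(21, 12) + w(-26, 4))*(-844) = (-12 + 81)*(-844) = 69*(-844) = -58236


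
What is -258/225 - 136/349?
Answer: -40214/26175 ≈ -1.5364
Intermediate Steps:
-258/225 - 136/349 = -258*1/225 - 136*1/349 = -86/75 - 136/349 = -40214/26175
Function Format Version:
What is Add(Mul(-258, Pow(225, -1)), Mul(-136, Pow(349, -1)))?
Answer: Rational(-40214, 26175) ≈ -1.5364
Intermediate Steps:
Add(Mul(-258, Pow(225, -1)), Mul(-136, Pow(349, -1))) = Add(Mul(-258, Rational(1, 225)), Mul(-136, Rational(1, 349))) = Add(Rational(-86, 75), Rational(-136, 349)) = Rational(-40214, 26175)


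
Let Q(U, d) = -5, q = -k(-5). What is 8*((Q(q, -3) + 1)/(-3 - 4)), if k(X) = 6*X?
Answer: 32/7 ≈ 4.5714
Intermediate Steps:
q = 30 (q = -6*(-5) = -1*(-30) = 30)
8*((Q(q, -3) + 1)/(-3 - 4)) = 8*((-5 + 1)/(-3 - 4)) = 8*(-4/(-7)) = 8*(-4*(-1/7)) = 8*(4/7) = 32/7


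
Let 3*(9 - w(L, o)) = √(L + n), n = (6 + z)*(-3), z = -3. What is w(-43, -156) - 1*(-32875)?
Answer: 32884 - 2*I*√13/3 ≈ 32884.0 - 2.4037*I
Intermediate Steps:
n = -9 (n = (6 - 3)*(-3) = 3*(-3) = -9)
w(L, o) = 9 - √(-9 + L)/3 (w(L, o) = 9 - √(L - 9)/3 = 9 - √(-9 + L)/3)
w(-43, -156) - 1*(-32875) = (9 - √(-9 - 43)/3) - 1*(-32875) = (9 - 2*I*√13/3) + 32875 = 32884 - 2*I*√13/3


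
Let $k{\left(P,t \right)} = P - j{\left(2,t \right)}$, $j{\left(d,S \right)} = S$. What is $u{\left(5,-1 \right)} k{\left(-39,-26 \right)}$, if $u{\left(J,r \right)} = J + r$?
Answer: $-52$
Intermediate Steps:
$k{\left(P,t \right)} = P - t$
$u{\left(5,-1 \right)} k{\left(-39,-26 \right)} = \left(5 - 1\right) \left(-39 - -26\right) = 4 \left(-39 + 26\right) = 4 \left(-13\right) = -52$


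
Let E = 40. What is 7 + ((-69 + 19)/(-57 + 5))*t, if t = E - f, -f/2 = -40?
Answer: -409/13 ≈ -31.462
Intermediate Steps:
f = 80 (f = -2*(-40) = 80)
t = -40 (t = 40 - 1*80 = 40 - 80 = -40)
7 + ((-69 + 19)/(-57 + 5))*t = 7 + ((-69 + 19)/(-57 + 5))*(-40) = 7 - 50/(-52)*(-40) = 7 - 50*(-1/52)*(-40) = 7 + (25/26)*(-40) = 7 - 500/13 = -409/13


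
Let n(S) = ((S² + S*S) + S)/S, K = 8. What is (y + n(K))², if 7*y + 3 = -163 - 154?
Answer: 40401/49 ≈ 824.51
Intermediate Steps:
n(S) = (S + 2*S²)/S (n(S) = ((S² + S²) + S)/S = (2*S² + S)/S = (S + 2*S²)/S)
y = -320/7 (y = -3/7 + (-163 - 154)/7 = -3/7 + (⅐)*(-317) = -3/7 - 317/7 = -320/7 ≈ -45.714)
(y + n(K))² = (-320/7 + (1 + 2*8))² = (-320/7 + (1 + 16))² = (-320/7 + 17)² = (-201/7)² = 40401/49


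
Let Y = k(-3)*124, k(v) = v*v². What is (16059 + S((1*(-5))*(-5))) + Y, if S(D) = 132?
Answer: 12843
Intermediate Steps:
k(v) = v³
Y = -3348 (Y = (-3)³*124 = -27*124 = -3348)
(16059 + S((1*(-5))*(-5))) + Y = (16059 + 132) - 3348 = 16191 - 3348 = 12843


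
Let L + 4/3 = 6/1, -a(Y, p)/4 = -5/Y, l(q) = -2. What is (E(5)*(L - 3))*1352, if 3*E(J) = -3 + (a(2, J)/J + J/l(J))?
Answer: -23660/9 ≈ -2628.9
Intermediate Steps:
a(Y, p) = 20/Y (a(Y, p) = -(-20)/Y = 20/Y)
E(J) = -1 - J/6 + 10/(3*J) (E(J) = (-3 + ((20/2)/J + J/(-2)))/3 = (-3 + ((20*(½))/J + J*(-½)))/3 = (-3 + (10/J - J/2))/3 = (-3 + 10/J - J/2)/3 = -1 - J/6 + 10/(3*J))
L = 14/3 (L = -4/3 + 6/1 = -4/3 + 6*1 = -4/3 + 6 = 14/3 ≈ 4.6667)
(E(5)*(L - 3))*1352 = (((⅙)*(20 - 1*5*(6 + 5))/5)*(14/3 - 3))*1352 = (((⅙)*(⅕)*(20 - 1*5*11))*(5/3))*1352 = (((⅙)*(⅕)*(20 - 55))*(5/3))*1352 = (((⅙)*(⅕)*(-35))*(5/3))*1352 = -7/6*5/3*1352 = -35/18*1352 = -23660/9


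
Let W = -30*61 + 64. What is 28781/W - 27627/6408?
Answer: -38869655/1886088 ≈ -20.609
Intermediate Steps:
W = -1766 (W = -1830 + 64 = -1766)
28781/W - 27627/6408 = 28781/(-1766) - 27627/6408 = 28781*(-1/1766) - 27627*1/6408 = -28781/1766 - 9209/2136 = -38869655/1886088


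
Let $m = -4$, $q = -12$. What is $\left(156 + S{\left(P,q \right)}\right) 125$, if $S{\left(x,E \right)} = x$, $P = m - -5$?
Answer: $19625$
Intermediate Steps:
$P = 1$ ($P = -4 - -5 = -4 + 5 = 1$)
$\left(156 + S{\left(P,q \right)}\right) 125 = \left(156 + 1\right) 125 = 157 \cdot 125 = 19625$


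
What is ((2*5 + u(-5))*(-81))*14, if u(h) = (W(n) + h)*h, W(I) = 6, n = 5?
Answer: -5670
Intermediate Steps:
u(h) = h*(6 + h) (u(h) = (6 + h)*h = h*(6 + h))
((2*5 + u(-5))*(-81))*14 = ((2*5 - 5*(6 - 5))*(-81))*14 = ((10 - 5*1)*(-81))*14 = ((10 - 5)*(-81))*14 = (5*(-81))*14 = -405*14 = -5670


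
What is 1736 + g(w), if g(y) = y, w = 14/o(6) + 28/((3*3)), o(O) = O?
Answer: 15673/9 ≈ 1741.4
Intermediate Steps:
w = 49/9 (w = 14/6 + 28/((3*3)) = 14*(1/6) + 28/9 = 7/3 + 28*(1/9) = 7/3 + 28/9 = 49/9 ≈ 5.4444)
1736 + g(w) = 1736 + 49/9 = 15673/9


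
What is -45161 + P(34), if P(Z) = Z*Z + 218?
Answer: -43787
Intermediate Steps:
P(Z) = 218 + Z**2 (P(Z) = Z**2 + 218 = 218 + Z**2)
-45161 + P(34) = -45161 + (218 + 34**2) = -45161 + (218 + 1156) = -45161 + 1374 = -43787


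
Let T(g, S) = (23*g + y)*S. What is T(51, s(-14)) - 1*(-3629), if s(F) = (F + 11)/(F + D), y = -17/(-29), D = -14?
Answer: 217775/58 ≈ 3754.7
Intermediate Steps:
y = 17/29 (y = -17*(-1/29) = 17/29 ≈ 0.58621)
s(F) = (11 + F)/(-14 + F) (s(F) = (F + 11)/(F - 14) = (11 + F)/(-14 + F))
T(g, S) = S*(17/29 + 23*g) (T(g, S) = (23*g + 17/29)*S = (17/29 + 23*g)*S = S*(17/29 + 23*g))
T(51, s(-14)) - 1*(-3629) = ((11 - 14)/(-14 - 14))*(17 + 667*51)/29 - 1*(-3629) = (-3/(-28))*(17 + 34017)/29 + 3629 = (1/29)*(-1/28*(-3))*34034 + 3629 = (1/29)*(3/28)*34034 + 3629 = 7293/58 + 3629 = 217775/58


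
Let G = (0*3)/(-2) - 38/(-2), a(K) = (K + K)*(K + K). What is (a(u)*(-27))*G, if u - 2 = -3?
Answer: -2052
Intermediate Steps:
u = -1 (u = 2 - 3 = -1)
a(K) = 4*K**2 (a(K) = (2*K)*(2*K) = 4*K**2)
G = 19 (G = 0*(-1/2) - 38*(-1/2) = 0 + 19 = 19)
(a(u)*(-27))*G = ((4*(-1)**2)*(-27))*19 = ((4*1)*(-27))*19 = (4*(-27))*19 = -108*19 = -2052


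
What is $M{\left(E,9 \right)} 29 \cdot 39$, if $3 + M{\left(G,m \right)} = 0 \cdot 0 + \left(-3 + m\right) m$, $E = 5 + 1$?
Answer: $57681$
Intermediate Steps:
$E = 6$
$M{\left(G,m \right)} = -3 + m \left(-3 + m\right)$ ($M{\left(G,m \right)} = -3 + \left(0 \cdot 0 + \left(-3 + m\right) m\right) = -3 + \left(0 + m \left(-3 + m\right)\right) = -3 + m \left(-3 + m\right)$)
$M{\left(E,9 \right)} 29 \cdot 39 = \left(-3 + 9^{2} - 27\right) 29 \cdot 39 = \left(-3 + 81 - 27\right) 29 \cdot 39 = 51 \cdot 29 \cdot 39 = 1479 \cdot 39 = 57681$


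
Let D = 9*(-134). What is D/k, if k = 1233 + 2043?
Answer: -67/182 ≈ -0.36813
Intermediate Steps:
D = -1206
k = 3276
D/k = -1206/3276 = -1206*1/3276 = -67/182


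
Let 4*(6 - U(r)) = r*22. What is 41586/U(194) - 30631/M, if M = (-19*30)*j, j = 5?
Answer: -86020609/3023850 ≈ -28.447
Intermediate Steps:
U(r) = 6 - 11*r/2 (U(r) = 6 - r*22/4 = 6 - 11*r/2)
M = -2850 (M = -19*30*5 = -570*5 = -2850)
41586/U(194) - 30631/M = 41586/(6 - 11/2*194) - 30631/(-2850) = 41586/(6 - 1067) - 30631*(-1/2850) = 41586/(-1061) + 30631/2850 = 41586*(-1/1061) + 30631/2850 = -41586/1061 + 30631/2850 = -86020609/3023850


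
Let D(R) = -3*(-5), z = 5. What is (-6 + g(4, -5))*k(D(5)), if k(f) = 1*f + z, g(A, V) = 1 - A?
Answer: -180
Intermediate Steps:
D(R) = 15
k(f) = 5 + f (k(f) = 1*f + 5 = f + 5 = 5 + f)
(-6 + g(4, -5))*k(D(5)) = (-6 + (1 - 1*4))*(5 + 15) = (-6 + (1 - 4))*20 = (-6 - 3)*20 = -9*20 = -180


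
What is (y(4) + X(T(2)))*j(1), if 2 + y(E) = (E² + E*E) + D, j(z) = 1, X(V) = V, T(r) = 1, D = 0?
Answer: 31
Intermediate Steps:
y(E) = -2 + 2*E² (y(E) = -2 + ((E² + E*E) + 0) = -2 + ((E² + E²) + 0) = -2 + (2*E² + 0) = -2 + 2*E²)
(y(4) + X(T(2)))*j(1) = ((-2 + 2*4²) + 1)*1 = ((-2 + 2*16) + 1)*1 = ((-2 + 32) + 1)*1 = (30 + 1)*1 = 31*1 = 31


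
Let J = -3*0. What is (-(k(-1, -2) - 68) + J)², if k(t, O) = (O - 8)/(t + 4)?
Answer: 45796/9 ≈ 5088.4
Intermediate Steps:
k(t, O) = (-8 + O)/(4 + t)
J = 0
(-(k(-1, -2) - 68) + J)² = (-((-8 - 2)/(4 - 1) - 68) + 0)² = (-(-10/3 - 68) + 0)² = (-1*(-214/3) + 0)² = (214/3 + 0)² = (214/3)² = 45796/9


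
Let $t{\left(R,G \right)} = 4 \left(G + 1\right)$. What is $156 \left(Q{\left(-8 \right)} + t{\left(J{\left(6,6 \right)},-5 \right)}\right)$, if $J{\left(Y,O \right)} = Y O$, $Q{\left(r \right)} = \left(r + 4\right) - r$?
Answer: $-1872$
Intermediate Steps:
$Q{\left(r \right)} = 4$ ($Q{\left(r \right)} = \left(4 + r\right) - r = 4$)
$J{\left(Y,O \right)} = O Y$
$t{\left(R,G \right)} = 4 + 4 G$ ($t{\left(R,G \right)} = 4 \left(1 + G\right) = 4 + 4 G$)
$156 \left(Q{\left(-8 \right)} + t{\left(J{\left(6,6 \right)},-5 \right)}\right) = 156 \left(4 + \left(4 + 4 \left(-5\right)\right)\right) = 156 \left(4 + \left(4 - 20\right)\right) = 156 \left(4 - 16\right) = 156 \left(-12\right) = -1872$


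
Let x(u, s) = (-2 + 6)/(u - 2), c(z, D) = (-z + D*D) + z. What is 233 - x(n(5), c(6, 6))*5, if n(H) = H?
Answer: 679/3 ≈ 226.33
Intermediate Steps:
c(z, D) = D**2 (c(z, D) = (-z + D**2) + z = (D**2 - z) + z = D**2)
x(u, s) = 4/(-2 + u)
233 - x(n(5), c(6, 6))*5 = 233 - 4/(-2 + 5)*5 = 233 - 4/3*5 = 233 - 4*(1/3)*5 = 233 - 4*5/3 = 233 - 1*20/3 = 233 - 20/3 = 679/3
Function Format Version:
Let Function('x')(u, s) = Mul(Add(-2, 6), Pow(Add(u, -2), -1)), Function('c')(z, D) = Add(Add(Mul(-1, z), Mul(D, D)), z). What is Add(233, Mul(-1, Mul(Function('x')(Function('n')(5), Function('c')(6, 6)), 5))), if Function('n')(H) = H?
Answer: Rational(679, 3) ≈ 226.33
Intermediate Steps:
Function('c')(z, D) = Pow(D, 2) (Function('c')(z, D) = Add(Add(Mul(-1, z), Pow(D, 2)), z) = Add(Add(Pow(D, 2), Mul(-1, z)), z) = Pow(D, 2))
Function('x')(u, s) = Mul(4, Pow(Add(-2, u), -1))
Add(233, Mul(-1, Mul(Function('x')(Function('n')(5), Function('c')(6, 6)), 5))) = Add(233, Mul(-1, Mul(Mul(4, Pow(Add(-2, 5), -1)), 5))) = Add(233, Mul(-1, Mul(Mul(4, Pow(3, -1)), 5))) = Add(233, Mul(-1, Mul(Mul(4, Rational(1, 3)), 5))) = Add(233, Mul(-1, Mul(Rational(4, 3), 5))) = Add(233, Mul(-1, Rational(20, 3))) = Add(233, Rational(-20, 3)) = Rational(679, 3)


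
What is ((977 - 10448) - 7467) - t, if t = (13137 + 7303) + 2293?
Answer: -39671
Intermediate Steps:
t = 22733 (t = 20440 + 2293 = 22733)
((977 - 10448) - 7467) - t = ((977 - 10448) - 7467) - 1*22733 = (-9471 - 7467) - 22733 = -16938 - 22733 = -39671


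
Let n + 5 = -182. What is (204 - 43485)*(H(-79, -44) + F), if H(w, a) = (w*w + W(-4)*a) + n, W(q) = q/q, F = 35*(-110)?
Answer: -93486960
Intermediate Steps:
n = -187 (n = -5 - 182 = -187)
F = -3850
W(q) = 1
H(w, a) = -187 + a + w² (H(w, a) = (w*w + 1*a) - 187 = (w² + a) - 187 = (a + w²) - 187 = -187 + a + w²)
(204 - 43485)*(H(-79, -44) + F) = (204 - 43485)*((-187 - 44 + (-79)²) - 3850) = -43281*((-187 - 44 + 6241) - 3850) = -43281*(6010 - 3850) = -43281*2160 = -93486960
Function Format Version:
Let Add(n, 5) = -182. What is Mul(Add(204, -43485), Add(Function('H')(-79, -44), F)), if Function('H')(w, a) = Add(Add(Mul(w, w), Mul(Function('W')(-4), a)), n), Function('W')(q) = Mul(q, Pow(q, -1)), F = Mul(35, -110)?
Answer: -93486960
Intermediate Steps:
n = -187 (n = Add(-5, -182) = -187)
F = -3850
Function('W')(q) = 1
Function('H')(w, a) = Add(-187, a, Pow(w, 2)) (Function('H')(w, a) = Add(Add(Mul(w, w), Mul(1, a)), -187) = Add(Add(Pow(w, 2), a), -187) = Add(Add(a, Pow(w, 2)), -187) = Add(-187, a, Pow(w, 2)))
Mul(Add(204, -43485), Add(Function('H')(-79, -44), F)) = Mul(Add(204, -43485), Add(Add(-187, -44, Pow(-79, 2)), -3850)) = Mul(-43281, Add(Add(-187, -44, 6241), -3850)) = Mul(-43281, Add(6010, -3850)) = Mul(-43281, 2160) = -93486960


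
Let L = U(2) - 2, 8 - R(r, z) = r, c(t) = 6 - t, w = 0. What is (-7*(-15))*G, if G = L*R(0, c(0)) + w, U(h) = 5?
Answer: 2520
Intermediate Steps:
R(r, z) = 8 - r
L = 3 (L = 5 - 2 = 3)
G = 24 (G = 3*(8 - 1*0) + 0 = 3*(8 + 0) + 0 = 3*8 + 0 = 24 + 0 = 24)
(-7*(-15))*G = -7*(-15)*24 = 105*24 = 2520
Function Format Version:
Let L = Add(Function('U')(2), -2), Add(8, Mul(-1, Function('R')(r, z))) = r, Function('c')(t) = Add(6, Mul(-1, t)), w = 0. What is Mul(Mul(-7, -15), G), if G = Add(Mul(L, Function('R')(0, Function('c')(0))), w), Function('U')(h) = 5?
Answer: 2520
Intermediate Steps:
Function('R')(r, z) = Add(8, Mul(-1, r))
L = 3 (L = Add(5, -2) = 3)
G = 24 (G = Add(Mul(3, Add(8, Mul(-1, 0))), 0) = Add(Mul(3, Add(8, 0)), 0) = Add(Mul(3, 8), 0) = Add(24, 0) = 24)
Mul(Mul(-7, -15), G) = Mul(Mul(-7, -15), 24) = Mul(105, 24) = 2520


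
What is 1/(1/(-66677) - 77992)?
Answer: -66677/5200272585 ≈ -1.2822e-5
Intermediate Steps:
1/(1/(-66677) - 77992) = 1/(-1/66677 - 77992) = 1/(-5200272585/66677) = -66677/5200272585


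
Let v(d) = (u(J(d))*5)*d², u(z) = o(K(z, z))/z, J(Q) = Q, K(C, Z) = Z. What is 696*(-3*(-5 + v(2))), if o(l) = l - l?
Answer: 10440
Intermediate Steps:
o(l) = 0
u(z) = 0 (u(z) = 0/z = 0)
v(d) = 0 (v(d) = (0*5)*d² = 0*d² = 0)
696*(-3*(-5 + v(2))) = 696*(-3*(-5 + 0)) = 696*(-3*(-5)) = 696*15 = 10440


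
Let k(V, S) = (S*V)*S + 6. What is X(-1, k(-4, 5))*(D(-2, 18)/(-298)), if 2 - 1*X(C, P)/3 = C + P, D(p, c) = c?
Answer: -2619/149 ≈ -17.577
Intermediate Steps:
k(V, S) = 6 + V*S² (k(V, S) = V*S² + 6 = 6 + V*S²)
X(C, P) = 6 - 3*C - 3*P (X(C, P) = 6 - 3*(C + P) = 6 + (-3*C - 3*P) = 6 - 3*C - 3*P)
X(-1, k(-4, 5))*(D(-2, 18)/(-298)) = (6 - 3*(-1) - 3*(6 - 4*5²))*(18/(-298)) = (6 + 3 - 3*(6 - 4*25))*(18*(-1/298)) = (6 + 3 - 3*(6 - 100))*(-9/149) = (6 + 3 - 3*(-94))*(-9/149) = (6 + 3 + 282)*(-9/149) = 291*(-9/149) = -2619/149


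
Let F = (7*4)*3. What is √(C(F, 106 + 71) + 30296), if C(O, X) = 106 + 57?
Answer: √30459 ≈ 174.53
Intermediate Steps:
F = 84 (F = 28*3 = 84)
C(O, X) = 163
√(C(F, 106 + 71) + 30296) = √(163 + 30296) = √30459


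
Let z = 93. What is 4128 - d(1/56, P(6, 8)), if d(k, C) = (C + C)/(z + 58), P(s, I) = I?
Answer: 623312/151 ≈ 4127.9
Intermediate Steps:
d(k, C) = 2*C/151 (d(k, C) = (C + C)/(93 + 58) = (2*C)/151 = (2*C)*(1/151) = 2*C/151)
4128 - d(1/56, P(6, 8)) = 4128 - 2*8/151 = 4128 - 1*16/151 = 4128 - 16/151 = 623312/151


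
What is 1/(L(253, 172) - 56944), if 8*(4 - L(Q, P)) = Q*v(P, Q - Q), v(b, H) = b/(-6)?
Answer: -12/672401 ≈ -1.7846e-5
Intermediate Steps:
v(b, H) = -b/6 (v(b, H) = b*(-⅙) = -b/6)
L(Q, P) = 4 + P*Q/48 (L(Q, P) = 4 - Q*(-P/6)/8 = 4 - (-1)*P*Q/48 = 4 + P*Q/48)
1/(L(253, 172) - 56944) = 1/((4 + (1/48)*172*253) - 56944) = 1/((4 + 10879/12) - 56944) = 1/(10927/12 - 56944) = 1/(-672401/12) = -12/672401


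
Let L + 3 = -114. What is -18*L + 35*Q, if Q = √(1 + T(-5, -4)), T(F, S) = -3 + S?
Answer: 2106 + 35*I*√6 ≈ 2106.0 + 85.732*I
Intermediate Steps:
L = -117 (L = -3 - 114 = -117)
Q = I*√6 (Q = √(1 + (-3 - 4)) = √(1 - 7) = √(-6) = I*√6 ≈ 2.4495*I)
-18*L + 35*Q = -18*(-117) + 35*(I*√6) = 2106 + 35*I*√6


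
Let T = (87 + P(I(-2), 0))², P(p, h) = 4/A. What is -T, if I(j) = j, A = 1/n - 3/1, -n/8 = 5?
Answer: -107474689/14641 ≈ -7340.7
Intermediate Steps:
n = -40 (n = -8*5 = -40)
A = -121/40 (A = 1/(-40) - 3/1 = 1*(-1/40) - 3*1 = -1/40 - 3 = -121/40 ≈ -3.0250)
P(p, h) = -160/121 (P(p, h) = 4/(-121/40) = 4*(-40/121) = -160/121)
T = 107474689/14641 (T = (87 - 160/121)² = (10367/121)² = 107474689/14641 ≈ 7340.7)
-T = -1*107474689/14641 = -107474689/14641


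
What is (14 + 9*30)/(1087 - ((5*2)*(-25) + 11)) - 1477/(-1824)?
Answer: 412753/403104 ≈ 1.0239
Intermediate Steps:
(14 + 9*30)/(1087 - ((5*2)*(-25) + 11)) - 1477/(-1824) = (14 + 270)/(1087 - (10*(-25) + 11)) - 1477*(-1/1824) = 284/(1087 - (-250 + 11)) + 1477/1824 = 284/(1087 - 1*(-239)) + 1477/1824 = 284/(1087 + 239) + 1477/1824 = 284/1326 + 1477/1824 = 284*(1/1326) + 1477/1824 = 142/663 + 1477/1824 = 412753/403104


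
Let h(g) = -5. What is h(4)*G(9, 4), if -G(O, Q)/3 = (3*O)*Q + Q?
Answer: 1680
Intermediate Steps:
G(O, Q) = -3*Q - 9*O*Q (G(O, Q) = -3*((3*O)*Q + Q) = -3*(3*O*Q + Q) = -3*(Q + 3*O*Q) = -3*Q - 9*O*Q)
h(4)*G(9, 4) = -(-15)*4*(1 + 3*9) = -(-15)*4*(1 + 27) = -(-15)*4*28 = -5*(-336) = 1680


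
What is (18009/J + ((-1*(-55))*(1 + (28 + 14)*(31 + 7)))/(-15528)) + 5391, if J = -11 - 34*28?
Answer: 8916655063/1661496 ≈ 5366.6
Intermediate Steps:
J = -963 (J = -11 - 952 = -963)
(18009/J + ((-1*(-55))*(1 + (28 + 14)*(31 + 7)))/(-15528)) + 5391 = (18009/(-963) + ((-1*(-55))*(1 + (28 + 14)*(31 + 7)))/(-15528)) + 5391 = (18009*(-1/963) + (55*(1 + 42*38))*(-1/15528)) + 5391 = (-2001/107 + (55*(1 + 1596))*(-1/15528)) + 5391 = (-2001/107 + (55*1597)*(-1/15528)) + 5391 = (-2001/107 + 87835*(-1/15528)) + 5391 = (-2001/107 - 87835/15528) + 5391 = -40469873/1661496 + 5391 = 8916655063/1661496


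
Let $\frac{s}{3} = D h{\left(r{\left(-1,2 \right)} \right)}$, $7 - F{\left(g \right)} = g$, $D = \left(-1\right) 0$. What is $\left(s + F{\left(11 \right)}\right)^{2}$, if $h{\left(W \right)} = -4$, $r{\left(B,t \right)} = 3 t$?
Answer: $16$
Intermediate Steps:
$D = 0$
$F{\left(g \right)} = 7 - g$
$s = 0$ ($s = 3 \cdot 0 \left(-4\right) = 3 \cdot 0 = 0$)
$\left(s + F{\left(11 \right)}\right)^{2} = \left(0 + \left(7 - 11\right)\right)^{2} = \left(0 - 4\right)^{2} = \left(-4\right)^{2} = 16$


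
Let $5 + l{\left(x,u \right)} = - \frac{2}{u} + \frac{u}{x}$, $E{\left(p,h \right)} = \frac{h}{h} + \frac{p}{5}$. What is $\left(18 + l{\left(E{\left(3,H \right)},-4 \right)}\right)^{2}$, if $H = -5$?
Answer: $121$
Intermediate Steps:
$E{\left(p,h \right)} = 1 + \frac{p}{5}$ ($E{\left(p,h \right)} = 1 + p \frac{1}{5} = 1 + \frac{p}{5}$)
$l{\left(x,u \right)} = -5 - \frac{2}{u} + \frac{u}{x}$ ($l{\left(x,u \right)} = -5 + \left(- \frac{2}{u} + \frac{u}{x}\right) = -5 - \frac{2}{u} + \frac{u}{x}$)
$\left(18 + l{\left(E{\left(3,H \right)},-4 \right)}\right)^{2} = \left(18 - \left(5 - \frac{1}{2} + \frac{4}{1 + \frac{1}{5} \cdot 3}\right)\right)^{2} = \left(18 - \left(\frac{9}{2} + \frac{4}{1 + \frac{3}{5}}\right)\right)^{2} = \left(18 - \left(\frac{9}{2} + \frac{5}{2}\right)\right)^{2} = \left(18 - 7\right)^{2} = 11^{2} = 121$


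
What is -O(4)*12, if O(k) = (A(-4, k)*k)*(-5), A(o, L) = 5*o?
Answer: -4800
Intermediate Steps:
O(k) = 100*k (O(k) = ((5*(-4))*k)*(-5) = -20*k*(-5) = 100*k)
-O(4)*12 = -100*4*12 = -1*400*12 = -400*12 = -4800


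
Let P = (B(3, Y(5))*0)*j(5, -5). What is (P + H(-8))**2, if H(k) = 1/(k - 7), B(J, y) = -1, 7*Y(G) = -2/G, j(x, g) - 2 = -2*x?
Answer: 1/225 ≈ 0.0044444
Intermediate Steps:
j(x, g) = 2 - 2*x
Y(G) = -2/(7*G) (Y(G) = (-2/G)/7 = -2/(7*G))
P = 0 (P = (-1*0)*(2 - 2*5) = 0*(2 - 10) = 0*(-8) = 0)
H(k) = 1/(-7 + k)
(P + H(-8))**2 = (0 + 1/(-7 - 8))**2 = (0 + 1/(-15))**2 = (0 - 1/15)**2 = (-1/15)**2 = 1/225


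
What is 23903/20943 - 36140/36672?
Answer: 9974233/64001808 ≈ 0.15584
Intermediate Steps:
23903/20943 - 36140/36672 = 23903*(1/20943) - 36140*1/36672 = 23903/20943 - 9035/9168 = 9974233/64001808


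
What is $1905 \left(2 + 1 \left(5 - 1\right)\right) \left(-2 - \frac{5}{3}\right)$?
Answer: $-41910$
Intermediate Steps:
$1905 \left(2 + 1 \left(5 - 1\right)\right) \left(-2 - \frac{5}{3}\right) = 1905 \left(2 + 1 \cdot 4\right) \left(-2 - \frac{5}{3}\right) = 1905 \left(2 + 4\right) \left(-2 - \frac{5}{3}\right) = 1905 \cdot 6 \left(- \frac{11}{3}\right) = 1905 \left(-22\right) = -41910$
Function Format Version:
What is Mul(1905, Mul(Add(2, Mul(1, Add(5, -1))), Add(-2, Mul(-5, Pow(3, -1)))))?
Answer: -41910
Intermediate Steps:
Mul(1905, Mul(Add(2, Mul(1, Add(5, -1))), Add(-2, Mul(-5, Pow(3, -1))))) = Mul(1905, Mul(Add(2, Mul(1, 4)), Add(-2, Mul(-5, Rational(1, 3))))) = Mul(1905, Mul(Add(2, 4), Add(-2, Rational(-5, 3)))) = Mul(1905, Mul(6, Rational(-11, 3))) = Mul(1905, -22) = -41910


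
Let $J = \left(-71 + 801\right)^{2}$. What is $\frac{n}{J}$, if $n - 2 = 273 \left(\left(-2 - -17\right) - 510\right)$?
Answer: $- \frac{135133}{532900} \approx -0.25358$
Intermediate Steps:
$J = 532900$ ($J = 730^{2} = 532900$)
$n = -135133$ ($n = 2 + 273 \left(\left(-2 - -17\right) - 510\right) = 2 + 273 \left(\left(-2 + 17\right) - 510\right) = 2 + 273 \left(15 - 510\right) = 2 + 273 \left(-495\right) = 2 - 135135 = -135133$)
$\frac{n}{J} = - \frac{135133}{532900}$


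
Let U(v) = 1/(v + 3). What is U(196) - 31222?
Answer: -6213177/199 ≈ -31222.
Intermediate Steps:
U(v) = 1/(3 + v)
U(196) - 31222 = 1/(3 + 196) - 31222 = 1/199 - 31222 = -6213177/199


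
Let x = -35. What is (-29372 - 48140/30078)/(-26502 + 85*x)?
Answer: 441749578/443304603 ≈ 0.99649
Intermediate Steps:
(-29372 - 48140/30078)/(-26502 + 85*x) = (-29372 - 48140/30078)/(-26502 + 85*(-35)) = (-29372 - 48140*1/30078)/(-26502 - 2975) = (-29372 - 24070/15039)/(-29477) = -441749578/15039*(-1/29477) = 441749578/443304603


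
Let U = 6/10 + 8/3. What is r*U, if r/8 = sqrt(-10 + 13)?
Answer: 392*sqrt(3)/15 ≈ 45.264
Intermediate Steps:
U = 49/15 (U = 6*(1/10) + 8*(1/3) = 3/5 + 8/3 = 49/15 ≈ 3.2667)
r = 8*sqrt(3) (r = 8*sqrt(-10 + 13) = 8*sqrt(3) ≈ 13.856)
r*U = (8*sqrt(3))*(49/15) = 392*sqrt(3)/15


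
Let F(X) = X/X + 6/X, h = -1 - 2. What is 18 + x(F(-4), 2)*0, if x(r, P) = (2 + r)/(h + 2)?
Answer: 18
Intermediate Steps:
h = -3
F(X) = 1 + 6/X
x(r, P) = -2 - r (x(r, P) = (2 + r)/(-3 + 2) = (2 + r)/(-1) = (2 + r)*(-1) = -2 - r)
18 + x(F(-4), 2)*0 = 18 + (-2 - (6 - 4)/(-4))*0 = 18 + (-2 - (-1)*2/4)*0 = 18 + (-2 - 1*(-1/2))*0 = 18 + (-2 + 1/2)*0 = 18 - 3/2*0 = 18 + 0 = 18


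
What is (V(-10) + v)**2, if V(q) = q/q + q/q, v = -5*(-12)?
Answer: 3844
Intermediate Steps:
v = 60
V(q) = 2 (V(q) = 1 + 1 = 2)
(V(-10) + v)**2 = (2 + 60)**2 = 62**2 = 3844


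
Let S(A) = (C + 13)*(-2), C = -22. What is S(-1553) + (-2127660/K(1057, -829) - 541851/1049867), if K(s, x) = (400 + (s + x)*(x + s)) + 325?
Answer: -1266246530925/55337439703 ≈ -22.882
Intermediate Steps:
K(s, x) = 725 + (s + x)² (K(s, x) = (400 + (s + x)*(s + x)) + 325 = (400 + (s + x)²) + 325 = 725 + (s + x)²)
S(A) = 18 (S(A) = (-22 + 13)*(-2) = -9*(-2) = 18)
S(-1553) + (-2127660/K(1057, -829) - 541851/1049867) = 18 + (-2127660/(725 + (1057 - 829)²) - 541851/1049867) = 18 + (-2127660/(725 + 228²) - 541851*1/1049867) = 18 + (-2127660/(725 + 51984) - 541851/1049867) = 18 + (-2127660/52709 - 541851/1049867) = 18 - 2262320445579/55337439703 = -1266246530925/55337439703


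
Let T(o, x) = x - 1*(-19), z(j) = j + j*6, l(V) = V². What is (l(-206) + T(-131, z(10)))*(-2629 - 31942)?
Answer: -1470131775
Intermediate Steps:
z(j) = 7*j (z(j) = j + 6*j = 7*j)
T(o, x) = 19 + x (T(o, x) = x + 19 = 19 + x)
(l(-206) + T(-131, z(10)))*(-2629 - 31942) = ((-206)² + (19 + 7*10))*(-2629 - 31942) = (42436 + (19 + 70))*(-34571) = (42436 + 89)*(-34571) = 42525*(-34571) = -1470131775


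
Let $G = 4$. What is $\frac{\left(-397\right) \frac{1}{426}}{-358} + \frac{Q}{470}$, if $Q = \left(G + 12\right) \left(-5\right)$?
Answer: $- \frac{1201405}{7167876} \approx -0.16761$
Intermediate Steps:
$Q = -80$ ($Q = \left(4 + 12\right) \left(-5\right) = 16 \left(-5\right) = -80$)
$\frac{\left(-397\right) \frac{1}{426}}{-358} + \frac{Q}{470} = \frac{\left(-397\right) \frac{1}{426}}{-358} - \frac{80}{470} = \left(-397\right) \frac{1}{426} \left(- \frac{1}{358}\right) - \frac{8}{47} = \left(- \frac{397}{426}\right) \left(- \frac{1}{358}\right) - \frac{8}{47} = \frac{397}{152508} - \frac{8}{47} = - \frac{1201405}{7167876}$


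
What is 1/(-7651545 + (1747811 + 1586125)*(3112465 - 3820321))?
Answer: -1/2359954252761 ≈ -4.2374e-13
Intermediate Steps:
1/(-7651545 + (1747811 + 1586125)*(3112465 - 3820321)) = 1/(-7651545 + 3333936*(-707856)) = 1/(-7651545 - 2359946601216) = 1/(-2359954252761) = -1/2359954252761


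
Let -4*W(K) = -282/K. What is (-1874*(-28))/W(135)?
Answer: 4722480/47 ≈ 1.0048e+5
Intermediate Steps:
W(K) = 141/(2*K) (W(K) = -(-141)/(2*K) = 141/(2*K))
(-1874*(-28))/W(135) = (-1874*(-28))/(((141/2)/135)) = 52472/(((141/2)*(1/135))) = 52472/(47/90) = 52472*(90/47) = 4722480/47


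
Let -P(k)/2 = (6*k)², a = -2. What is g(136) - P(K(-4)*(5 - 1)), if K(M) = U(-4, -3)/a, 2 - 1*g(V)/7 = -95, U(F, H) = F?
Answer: 5287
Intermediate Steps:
g(V) = 679 (g(V) = 14 - 7*(-95) = 14 + 665 = 679)
K(M) = 2 (K(M) = -4/(-2) = -4*(-½) = 2)
P(k) = -72*k² (P(k) = -2*36*k² = -72*k²)
g(136) - P(K(-4)*(5 - 1)) = 679 - (-72)*(2*(5 - 1))² = 679 - (-72)*(2*4)² = 679 - (-72)*8² = 679 - (-72)*64 = 679 - 1*(-4608) = 679 + 4608 = 5287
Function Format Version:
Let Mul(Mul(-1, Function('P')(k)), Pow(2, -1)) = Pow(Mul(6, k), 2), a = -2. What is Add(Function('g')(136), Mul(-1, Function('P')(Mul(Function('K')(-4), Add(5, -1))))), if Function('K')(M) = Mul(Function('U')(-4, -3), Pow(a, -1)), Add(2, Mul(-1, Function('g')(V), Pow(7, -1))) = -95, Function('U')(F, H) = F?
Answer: 5287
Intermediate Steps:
Function('g')(V) = 679 (Function('g')(V) = Add(14, Mul(-7, -95)) = Add(14, 665) = 679)
Function('K')(M) = 2 (Function('K')(M) = Mul(-4, Pow(-2, -1)) = Mul(-4, Rational(-1, 2)) = 2)
Function('P')(k) = Mul(-72, Pow(k, 2)) (Function('P')(k) = Mul(-2, Pow(Mul(6, k), 2)) = Mul(-2, Mul(36, Pow(k, 2))) = Mul(-72, Pow(k, 2)))
Add(Function('g')(136), Mul(-1, Function('P')(Mul(Function('K')(-4), Add(5, -1))))) = Add(679, Mul(-1, Mul(-72, Pow(Mul(2, Add(5, -1)), 2)))) = Add(679, Mul(-1, Mul(-72, Pow(Mul(2, 4), 2)))) = Add(679, Mul(-1, Mul(-72, Pow(8, 2)))) = Add(679, Mul(-1, Mul(-72, 64))) = Add(679, Mul(-1, -4608)) = Add(679, 4608) = 5287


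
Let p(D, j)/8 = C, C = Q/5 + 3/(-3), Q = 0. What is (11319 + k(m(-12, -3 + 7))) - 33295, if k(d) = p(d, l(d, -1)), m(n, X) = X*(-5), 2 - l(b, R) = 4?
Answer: -21984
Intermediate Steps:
l(b, R) = -2 (l(b, R) = 2 - 1*4 = 2 - 4 = -2)
m(n, X) = -5*X
C = -1 (C = 0/5 + 3/(-3) = 0*(⅕) + 3*(-⅓) = 0 - 1 = -1)
p(D, j) = -8 (p(D, j) = 8*(-1) = -8)
k(d) = -8
(11319 + k(m(-12, -3 + 7))) - 33295 = (11319 - 8) - 33295 = 11311 - 33295 = -21984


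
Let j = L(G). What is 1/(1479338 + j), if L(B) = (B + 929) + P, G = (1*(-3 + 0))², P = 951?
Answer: 1/1481227 ≈ 6.7512e-7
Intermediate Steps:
G = 9 (G = (1*(-3))² = (-3)² = 9)
L(B) = 1880 + B (L(B) = (B + 929) + 951 = (929 + B) + 951 = 1880 + B)
j = 1889 (j = 1880 + 9 = 1889)
1/(1479338 + j) = 1/(1479338 + 1889) = 1/1481227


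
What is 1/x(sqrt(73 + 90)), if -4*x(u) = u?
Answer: -4*sqrt(163)/163 ≈ -0.31330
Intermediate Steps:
x(u) = -u/4
1/x(sqrt(73 + 90)) = 1/(-sqrt(73 + 90)/4) = 1/(-sqrt(163)/4) = -4*sqrt(163)/163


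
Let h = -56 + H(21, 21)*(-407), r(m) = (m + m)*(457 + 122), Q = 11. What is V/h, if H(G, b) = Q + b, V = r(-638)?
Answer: 61567/1090 ≈ 56.483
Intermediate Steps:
r(m) = 1158*m (r(m) = (2*m)*579 = 1158*m)
V = -738804 (V = 1158*(-638) = -738804)
H(G, b) = 11 + b
h = -13080 (h = -56 + (11 + 21)*(-407) = -56 + 32*(-407) = -56 - 13024 = -13080)
V/h = -738804/(-13080) = -738804*(-1/13080) = 61567/1090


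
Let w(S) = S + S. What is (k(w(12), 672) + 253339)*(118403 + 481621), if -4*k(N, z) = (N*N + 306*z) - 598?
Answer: 121166746476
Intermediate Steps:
w(S) = 2*S
k(N, z) = 299/2 - 153*z/2 - N**2/4 (k(N, z) = -((N*N + 306*z) - 598)/4 = -((N**2 + 306*z) - 598)/4 = -(-598 + N**2 + 306*z)/4 = 299/2 - 153*z/2 - N**2/4)
(k(w(12), 672) + 253339)*(118403 + 481621) = ((299/2 - 153/2*672 - (2*12)**2/4) + 253339)*(118403 + 481621) = ((299/2 - 51408 - 1/4*24**2) + 253339)*600024 = ((299/2 - 51408 - 1/4*576) + 253339)*600024 = ((299/2 - 51408 - 144) + 253339)*600024 = (-102805/2 + 253339)*600024 = (403873/2)*600024 = 121166746476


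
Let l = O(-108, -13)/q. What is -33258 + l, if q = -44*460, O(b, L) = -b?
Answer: -168285507/5060 ≈ -33258.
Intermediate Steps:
q = -20240
l = -27/5060 (l = -1*(-108)/(-20240) = 108*(-1/20240) = -27/5060 ≈ -0.0053360)
-33258 + l = -33258 - 27/5060 = -168285507/5060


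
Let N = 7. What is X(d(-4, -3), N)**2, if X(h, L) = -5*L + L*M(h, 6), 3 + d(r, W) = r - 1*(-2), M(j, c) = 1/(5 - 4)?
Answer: 784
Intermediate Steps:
M(j, c) = 1 (M(j, c) = 1/1 = 1)
d(r, W) = -1 + r (d(r, W) = -3 + (r - 1*(-2)) = -3 + (r + 2) = -3 + (2 + r) = -1 + r)
X(h, L) = -4*L (X(h, L) = -5*L + L*1 = -5*L + L = -4*L)
X(d(-4, -3), N)**2 = (-4*7)**2 = (-28)**2 = 784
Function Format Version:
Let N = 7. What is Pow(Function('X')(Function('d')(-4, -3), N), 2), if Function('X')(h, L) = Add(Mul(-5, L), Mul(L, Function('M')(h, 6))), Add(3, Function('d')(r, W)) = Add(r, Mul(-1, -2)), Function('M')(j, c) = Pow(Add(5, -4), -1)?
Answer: 784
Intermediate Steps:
Function('M')(j, c) = 1 (Function('M')(j, c) = Pow(1, -1) = 1)
Function('d')(r, W) = Add(-1, r) (Function('d')(r, W) = Add(-3, Add(r, Mul(-1, -2))) = Add(-3, Add(r, 2)) = Add(-3, Add(2, r)) = Add(-1, r))
Function('X')(h, L) = Mul(-4, L) (Function('X')(h, L) = Add(Mul(-5, L), Mul(L, 1)) = Add(Mul(-5, L), L) = Mul(-4, L))
Pow(Function('X')(Function('d')(-4, -3), N), 2) = Pow(Mul(-4, 7), 2) = Pow(-28, 2) = 784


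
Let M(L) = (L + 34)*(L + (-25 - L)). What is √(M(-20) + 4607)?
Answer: 3*√473 ≈ 65.246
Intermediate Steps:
M(L) = -850 - 25*L (M(L) = (34 + L)*(-25) = -850 - 25*L)
√(M(-20) + 4607) = √((-850 - 25*(-20)) + 4607) = √((-850 + 500) + 4607) = √(-350 + 4607) = √4257 = 3*√473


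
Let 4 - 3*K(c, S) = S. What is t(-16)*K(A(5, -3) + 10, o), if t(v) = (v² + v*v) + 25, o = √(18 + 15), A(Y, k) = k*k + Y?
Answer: 716 - 179*√33 ≈ -312.28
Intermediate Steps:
A(Y, k) = Y + k² (A(Y, k) = k² + Y = Y + k²)
o = √33 ≈ 5.7446
K(c, S) = 4/3 - S/3
t(v) = 25 + 2*v² (t(v) = (v² + v²) + 25 = 2*v² + 25 = 25 + 2*v²)
t(-16)*K(A(5, -3) + 10, o) = (25 + 2*(-16)²)*(4/3 - √33/3) = (25 + 2*256)*(4/3 - √33/3) = (25 + 512)*(4/3 - √33/3) = 537*(4/3 - √33/3) = 716 - 179*√33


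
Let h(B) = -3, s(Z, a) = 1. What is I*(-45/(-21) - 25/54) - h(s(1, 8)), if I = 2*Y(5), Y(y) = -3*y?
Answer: -2986/63 ≈ -47.397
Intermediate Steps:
I = -30 (I = 2*(-3*5) = 2*(-15) = -30)
I*(-45/(-21) - 25/54) - h(s(1, 8)) = -30*(-45/(-21) - 25/54) - 1*(-3) = -30*(-45*(-1/21) - 25*1/54) + 3 = -30*(15/7 - 25/54) + 3 = -30*635/378 + 3 = -3175/63 + 3 = -2986/63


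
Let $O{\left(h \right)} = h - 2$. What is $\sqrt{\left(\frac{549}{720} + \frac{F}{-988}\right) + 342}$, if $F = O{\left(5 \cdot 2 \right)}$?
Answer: $\frac{\sqrt{8364441345}}{4940} \approx 18.514$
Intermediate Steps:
$O{\left(h \right)} = -2 + h$ ($O{\left(h \right)} = h - 2 = -2 + h$)
$F = 8$ ($F = -2 + 5 \cdot 2 = -2 + 10 = 8$)
$\sqrt{\left(\frac{549}{720} + \frac{F}{-988}\right) + 342} = \sqrt{\left(\frac{549}{720} + \frac{8}{-988}\right) + 342} = \sqrt{\left(549 \cdot \frac{1}{720} + 8 \left(- \frac{1}{988}\right)\right) + 342} = \sqrt{\left(\frac{61}{80} - \frac{2}{247}\right) + 342} = \sqrt{\frac{14907}{19760} + 342} = \sqrt{\frac{6772827}{19760}} = \frac{\sqrt{8364441345}}{4940}$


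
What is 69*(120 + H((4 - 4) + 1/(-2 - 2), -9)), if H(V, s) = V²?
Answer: 132549/16 ≈ 8284.3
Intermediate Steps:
69*(120 + H((4 - 4) + 1/(-2 - 2), -9)) = 69*(120 + ((4 - 4) + 1/(-2 - 2))²) = 69*(120 + (0 + 1/(-4))²) = 69*(120 + (0 - ¼)²) = 69*(120 + (-¼)²) = 69*(120 + 1/16) = 69*(1921/16) = 132549/16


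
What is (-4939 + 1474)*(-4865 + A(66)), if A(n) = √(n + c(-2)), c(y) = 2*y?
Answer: 16857225 - 3465*√62 ≈ 1.6830e+7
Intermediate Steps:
A(n) = √(-4 + n) (A(n) = √(n + 2*(-2)) = √(n - 4) = √(-4 + n))
(-4939 + 1474)*(-4865 + A(66)) = (-4939 + 1474)*(-4865 + √(-4 + 66)) = -3465*(-4865 + √62) = 16857225 - 3465*√62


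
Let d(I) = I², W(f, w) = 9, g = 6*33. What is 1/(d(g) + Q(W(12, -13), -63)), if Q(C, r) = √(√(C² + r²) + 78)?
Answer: 1/(39204 + √(78 + 45*√2)) ≈ 2.5500e-5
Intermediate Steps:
g = 198
Q(C, r) = √(78 + √(C² + r²))
1/(d(g) + Q(W(12, -13), -63)) = 1/(198² + √(78 + √(9² + (-63)²))) = 1/(39204 + √(78 + √(81 + 3969))) = 1/(39204 + √(78 + √4050)) = 1/(39204 + √(78 + 45*√2))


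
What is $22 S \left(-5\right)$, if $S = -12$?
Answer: $1320$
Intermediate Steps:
$22 S \left(-5\right) = 22 \left(-12\right) \left(-5\right) = \left(-264\right) \left(-5\right) = 1320$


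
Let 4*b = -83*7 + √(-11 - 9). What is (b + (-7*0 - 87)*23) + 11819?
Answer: 38691/4 + I*√5/2 ≈ 9672.8 + 1.118*I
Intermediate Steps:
b = -581/4 + I*√5/2 (b = (-83*7 + √(-11 - 9))/4 = (-581 + √(-20))/4 = (-581 + 2*I*√5)/4 = -581/4 + I*√5/2 ≈ -145.25 + 1.118*I)
(b + (-7*0 - 87)*23) + 11819 = ((-581/4 + I*√5/2) + (-7*0 - 87)*23) + 11819 = ((-581/4 + I*√5/2) + (-1*0 - 87)*23) + 11819 = ((-581/4 + I*√5/2) + (0 - 87)*23) + 11819 = ((-581/4 + I*√5/2) - 87*23) + 11819 = ((-581/4 + I*√5/2) - 2001) + 11819 = (-8585/4 + I*√5/2) + 11819 = 38691/4 + I*√5/2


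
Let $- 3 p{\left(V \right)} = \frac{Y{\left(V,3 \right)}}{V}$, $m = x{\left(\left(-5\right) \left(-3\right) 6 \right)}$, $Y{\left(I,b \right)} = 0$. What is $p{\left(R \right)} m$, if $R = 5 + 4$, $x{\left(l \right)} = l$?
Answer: $0$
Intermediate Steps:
$R = 9$
$m = 90$ ($m = \left(-5\right) \left(-3\right) 6 = 15 \cdot 6 = 90$)
$p{\left(V \right)} = 0$ ($p{\left(V \right)} = - \frac{0 \frac{1}{V}}{3} = \left(- \frac{1}{3}\right) 0 = 0$)
$p{\left(R \right)} m = 0 \cdot 90 = 0$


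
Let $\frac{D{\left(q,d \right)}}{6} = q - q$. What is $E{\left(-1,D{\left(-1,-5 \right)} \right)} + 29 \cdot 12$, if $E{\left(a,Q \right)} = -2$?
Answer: $346$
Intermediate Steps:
$D{\left(q,d \right)} = 0$ ($D{\left(q,d \right)} = 6 \left(q - q\right) = 6 \cdot 0 = 0$)
$E{\left(-1,D{\left(-1,-5 \right)} \right)} + 29 \cdot 12 = -2 + 29 \cdot 12 = -2 + 348 = 346$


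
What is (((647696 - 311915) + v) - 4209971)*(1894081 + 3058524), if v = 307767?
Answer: -17663084381915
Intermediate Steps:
(((647696 - 311915) + v) - 4209971)*(1894081 + 3058524) = (((647696 - 311915) + 307767) - 4209971)*(1894081 + 3058524) = ((335781 + 307767) - 4209971)*4952605 = (643548 - 4209971)*4952605 = -3566423*4952605 = -17663084381915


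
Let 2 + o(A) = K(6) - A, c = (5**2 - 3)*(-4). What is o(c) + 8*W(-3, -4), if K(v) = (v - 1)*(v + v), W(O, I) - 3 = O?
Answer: 146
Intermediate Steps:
W(O, I) = 3 + O
c = -88 (c = (25 - 3)*(-4) = 22*(-4) = -88)
K(v) = 2*v*(-1 + v) (K(v) = (-1 + v)*(2*v) = 2*v*(-1 + v))
o(A) = 58 - A (o(A) = -2 + (2*6*(-1 + 6) - A) = -2 + (2*6*5 - A) = -2 + (60 - A) = 58 - A)
o(c) + 8*W(-3, -4) = (58 - 1*(-88)) + 8*(3 - 3) = (58 + 88) + 8*0 = 146 + 0 = 146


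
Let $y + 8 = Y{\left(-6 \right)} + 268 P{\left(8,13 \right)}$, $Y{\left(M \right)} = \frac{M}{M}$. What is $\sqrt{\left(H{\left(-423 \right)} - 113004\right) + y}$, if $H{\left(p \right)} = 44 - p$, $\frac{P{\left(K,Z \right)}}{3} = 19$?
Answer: $2 i \sqrt{24317} \approx 311.88 i$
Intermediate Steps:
$Y{\left(M \right)} = 1$
$P{\left(K,Z \right)} = 57$ ($P{\left(K,Z \right)} = 3 \cdot 19 = 57$)
$y = 15269$ ($y = -8 + \left(1 + 268 \cdot 57\right) = -8 + \left(1 + 15276\right) = -8 + 15277 = 15269$)
$\sqrt{\left(H{\left(-423 \right)} - 113004\right) + y} = \sqrt{\left(\left(44 - -423\right) - 113004\right) + 15269} = \sqrt{\left(\left(44 + 423\right) - 113004\right) + 15269} = \sqrt{\left(467 - 113004\right) + 15269} = \sqrt{-112537 + 15269} = \sqrt{-97268} = 2 i \sqrt{24317}$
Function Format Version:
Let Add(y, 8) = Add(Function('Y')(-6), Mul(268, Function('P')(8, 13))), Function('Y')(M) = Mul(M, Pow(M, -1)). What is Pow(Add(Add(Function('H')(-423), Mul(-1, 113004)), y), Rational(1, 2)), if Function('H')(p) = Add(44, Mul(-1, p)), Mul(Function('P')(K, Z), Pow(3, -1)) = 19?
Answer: Mul(2, I, Pow(24317, Rational(1, 2))) ≈ Mul(311.88, I)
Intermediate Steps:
Function('Y')(M) = 1
Function('P')(K, Z) = 57 (Function('P')(K, Z) = Mul(3, 19) = 57)
y = 15269 (y = Add(-8, Add(1, Mul(268, 57))) = Add(-8, Add(1, 15276)) = Add(-8, 15277) = 15269)
Pow(Add(Add(Function('H')(-423), Mul(-1, 113004)), y), Rational(1, 2)) = Pow(Add(Add(Add(44, Mul(-1, -423)), Mul(-1, 113004)), 15269), Rational(1, 2)) = Pow(Add(Add(Add(44, 423), -113004), 15269), Rational(1, 2)) = Pow(Add(Add(467, -113004), 15269), Rational(1, 2)) = Pow(Add(-112537, 15269), Rational(1, 2)) = Pow(-97268, Rational(1, 2)) = Mul(2, I, Pow(24317, Rational(1, 2)))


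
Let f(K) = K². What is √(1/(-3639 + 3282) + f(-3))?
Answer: 2*√286671/357 ≈ 2.9995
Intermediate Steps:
√(1/(-3639 + 3282) + f(-3)) = √(1/(-3639 + 3282) + (-3)²) = √(1/(-357) + 9) = √(-1/357 + 9) = √(3212/357) = 2*√286671/357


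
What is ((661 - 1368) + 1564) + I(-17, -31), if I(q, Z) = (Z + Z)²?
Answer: 4701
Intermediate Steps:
I(q, Z) = 4*Z² (I(q, Z) = (2*Z)² = 4*Z²)
((661 - 1368) + 1564) + I(-17, -31) = ((661 - 1368) + 1564) + 4*(-31)² = (-707 + 1564) + 4*961 = 857 + 3844 = 4701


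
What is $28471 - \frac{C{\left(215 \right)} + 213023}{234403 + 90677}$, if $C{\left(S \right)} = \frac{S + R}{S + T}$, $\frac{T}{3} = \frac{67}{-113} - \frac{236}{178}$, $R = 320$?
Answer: $\frac{19476182703782653}{684086649120} \approx 28470.0$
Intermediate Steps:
$T = - \frac{57891}{10057}$ ($T = 3 \left(\frac{67}{-113} - \frac{236}{178}\right) = 3 \left(67 \left(- \frac{1}{113}\right) - \frac{118}{89}\right) = 3 \left(- \frac{67}{113} - \frac{118}{89}\right) = 3 \left(- \frac{19297}{10057}\right) = - \frac{57891}{10057} \approx -5.7563$)
$C{\left(S \right)} = \frac{320 + S}{- \frac{57891}{10057} + S}$ ($C{\left(S \right)} = \frac{S + 320}{S - \frac{57891}{10057}} = \frac{320 + S}{- \frac{57891}{10057} + S}$)
$28471 - \frac{C{\left(215 \right)} + 213023}{234403 + 90677} = 28471 - \frac{\frac{10057 \left(320 + 215\right)}{-57891 + 10057 \cdot 215} + 213023}{234403 + 90677} = 28471 - \frac{10057 \frac{1}{-57891 + 2162255} \cdot 535 + 213023}{325080} = 28471 - \left(10057 \cdot \frac{1}{2104364} \cdot 535 + 213023\right) \frac{1}{325080} = 28471 - \left(\frac{5380495}{2104364} + 213023\right) \frac{1}{325080} = 28471 - \frac{448283312867}{2104364} \cdot \frac{1}{325080} = 28471 - \frac{448283312867}{684086649120} = \frac{19476182703782653}{684086649120}$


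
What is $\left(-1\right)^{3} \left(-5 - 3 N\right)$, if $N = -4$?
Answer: $-7$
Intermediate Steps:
$\left(-1\right)^{3} \left(-5 - 3 N\right) = \left(-1\right)^{3} \left(-5 - -12\right) = - (-5 + 12) = \left(-1\right) 7 = -7$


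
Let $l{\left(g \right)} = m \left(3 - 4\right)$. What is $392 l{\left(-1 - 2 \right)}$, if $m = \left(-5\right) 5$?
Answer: $9800$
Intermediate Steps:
$m = -25$
$l{\left(g \right)} = 25$ ($l{\left(g \right)} = - 25 \left(3 - 4\right) = \left(-25\right) \left(-1\right) = 25$)
$392 l{\left(-1 - 2 \right)} = 392 \cdot 25 = 9800$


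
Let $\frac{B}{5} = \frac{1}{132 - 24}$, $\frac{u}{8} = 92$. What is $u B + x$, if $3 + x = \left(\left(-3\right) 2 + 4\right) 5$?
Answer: $\frac{569}{27} \approx 21.074$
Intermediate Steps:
$u = 736$ ($u = 8 \cdot 92 = 736$)
$B = \frac{5}{108}$ ($B = \frac{5}{132 - 24} = \frac{5}{108} \approx 0.046296$)
$x = -13$ ($x = -3 + \left(\left(-3\right) 2 + 4\right) 5 = -3 + \left(-6 + 4\right) 5 = -3 - 10 = -13$)
$u B + x = 736 \cdot \frac{5}{108} - 13 = \frac{920}{27} - 13 = \frac{569}{27}$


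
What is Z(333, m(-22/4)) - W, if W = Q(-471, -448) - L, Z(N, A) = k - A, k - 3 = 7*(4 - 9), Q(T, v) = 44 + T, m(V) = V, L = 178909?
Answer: 358619/2 ≈ 1.7931e+5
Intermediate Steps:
k = -32 (k = 3 + 7*(4 - 9) = 3 + 7*(-5) = 3 - 35 = -32)
Z(N, A) = -32 - A
W = -179336 (W = (44 - 471) - 1*178909 = -427 - 178909 = -179336)
Z(333, m(-22/4)) - W = (-32 - (-22)/4) - 1*(-179336) = (-32 - (-22)/4) + 179336 = (-32 - 1*(-11/2)) + 179336 = (-32 + 11/2) + 179336 = -53/2 + 179336 = 358619/2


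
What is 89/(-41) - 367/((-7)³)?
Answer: -15480/14063 ≈ -1.1008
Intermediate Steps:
89/(-41) - 367/((-7)³) = 89*(-1/41) - 367/(-343) = -89/41 - 367*(-1/343) = -89/41 + 367/343 = -15480/14063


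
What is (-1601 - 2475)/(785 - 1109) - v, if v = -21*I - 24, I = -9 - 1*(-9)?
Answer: 2963/81 ≈ 36.580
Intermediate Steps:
I = 0 (I = -9 + 9 = 0)
v = -24 (v = -21*0 - 24 = 0 - 24 = -24)
(-1601 - 2475)/(785 - 1109) - v = (-1601 - 2475)/(785 - 1109) - 1*(-24) = -4076/(-324) + 24 = -4076*(-1/324) + 24 = 1019/81 + 24 = 2963/81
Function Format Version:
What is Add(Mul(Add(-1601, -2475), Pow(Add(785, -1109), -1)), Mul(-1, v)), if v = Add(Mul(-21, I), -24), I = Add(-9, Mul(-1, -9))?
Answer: Rational(2963, 81) ≈ 36.580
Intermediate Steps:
I = 0 (I = Add(-9, 9) = 0)
v = -24 (v = Add(Mul(-21, 0), -24) = Add(0, -24) = -24)
Add(Mul(Add(-1601, -2475), Pow(Add(785, -1109), -1)), Mul(-1, v)) = Add(Mul(Add(-1601, -2475), Pow(Add(785, -1109), -1)), Mul(-1, -24)) = Add(Mul(-4076, Pow(-324, -1)), 24) = Add(Mul(-4076, Rational(-1, 324)), 24) = Add(Rational(1019, 81), 24) = Rational(2963, 81)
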